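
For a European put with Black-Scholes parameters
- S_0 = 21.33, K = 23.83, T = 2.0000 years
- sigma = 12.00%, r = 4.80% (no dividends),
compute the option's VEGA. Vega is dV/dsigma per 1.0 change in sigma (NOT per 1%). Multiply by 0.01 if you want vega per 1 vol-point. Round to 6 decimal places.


Answer: Vega = 12.034125

Derivation:
d1 = -0.0025382696; d2 = -0.1722438970
phi(d1) = 0.3989409952; exp(-qT) = 1.0000000000; exp(-rT) = 0.9084640161
Vega = S * exp(-qT) * phi(d1) * sqrt(T) = 21.3300 * 1.0000000000 * 0.3989409952 * 1.4142135624 = 12.034125


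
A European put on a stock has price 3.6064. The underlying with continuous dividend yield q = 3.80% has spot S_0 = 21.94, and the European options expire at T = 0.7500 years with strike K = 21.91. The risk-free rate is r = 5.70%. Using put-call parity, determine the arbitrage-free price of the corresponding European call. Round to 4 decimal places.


Put-call parity: C - P = S_0 * exp(-qT) - K * exp(-rT).
S_0 * exp(-qT) = 21.9400 * 0.97190229 = 21.32353633
K * exp(-rT) = 21.9100 * 0.95815090 = 20.99308617
C = P + S*exp(-qT) - K*exp(-rT)
C = 3.6064 + 21.32353633 - 20.99308617 = 3.9369

Answer: Call price = 3.9369


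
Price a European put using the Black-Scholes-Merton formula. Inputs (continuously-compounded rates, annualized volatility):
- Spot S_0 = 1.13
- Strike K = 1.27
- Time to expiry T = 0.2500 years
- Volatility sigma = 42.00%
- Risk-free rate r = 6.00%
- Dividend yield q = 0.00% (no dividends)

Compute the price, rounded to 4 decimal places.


d1 = (ln(S/K) + (r - q + 0.5*sigma^2) * T) / (sigma * sqrt(T)) = -0.37975842
d2 = d1 - sigma * sqrt(T) = -0.58975842
exp(-rT) = 0.98511194; exp(-qT) = 1.00000000
P = K * exp(-rT) * N(-d2) - S_0 * exp(-qT) * N(-d1)
N(-d1) = 0.64793762; N(-d2) = 0.72232369
P = 1.2700 * 0.98511194 * 0.72232369 - 1.1300 * 1.00000000 * 0.64793762 = 0.1715

Answer: Price = 0.1715


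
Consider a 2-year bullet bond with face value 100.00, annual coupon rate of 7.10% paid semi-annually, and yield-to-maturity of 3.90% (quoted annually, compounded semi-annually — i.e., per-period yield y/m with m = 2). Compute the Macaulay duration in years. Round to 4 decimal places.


Answer: Macaulay duration = 1.9028 years

Derivation:
Coupon per period c = face * coupon_rate / m = 3.550000
Periods per year m = 2; per-period yield y/m = 0.019500
Number of cashflows N = 4
Cashflows (t years, CF_t, discount factor 1/(1+y/m)^(m*t), PV):
  t = 0.5000: CF_t = 3.550000, DF = 0.980873, PV = 3.482099
  t = 1.0000: CF_t = 3.550000, DF = 0.962112, PV = 3.415497
  t = 1.5000: CF_t = 3.550000, DF = 0.943709, PV = 3.350169
  t = 2.0000: CF_t = 103.550000, DF = 0.925659, PV = 95.852001
Price P = sum_t PV_t = 106.099765
Macaulay numerator sum_t t * PV_t:
  t * PV_t at t = 0.5000: 1.741050
  t * PV_t at t = 1.0000: 3.415497
  t * PV_t at t = 1.5000: 5.025253
  t * PV_t at t = 2.0000: 191.704002
Macaulay duration D = (sum_t t * PV_t) / P = 201.885801 / 106.099765 = 1.902792


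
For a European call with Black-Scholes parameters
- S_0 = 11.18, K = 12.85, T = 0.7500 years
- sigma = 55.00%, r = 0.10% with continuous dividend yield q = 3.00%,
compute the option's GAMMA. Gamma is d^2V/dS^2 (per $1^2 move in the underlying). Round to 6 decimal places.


Answer: Gamma = 0.072885

Derivation:
d1 = -0.0997867927; d2 = -0.5761007648
phi(d1) = 0.3969610019; exp(-qT) = 0.9777512372; exp(-rT) = 0.9992502812
Gamma = exp(-qT) * phi(d1) / (S * sigma * sqrt(T)) = 0.9777512372 * 0.3969610019 / (11.1800 * 0.5500 * 0.8660254038) = 0.072885


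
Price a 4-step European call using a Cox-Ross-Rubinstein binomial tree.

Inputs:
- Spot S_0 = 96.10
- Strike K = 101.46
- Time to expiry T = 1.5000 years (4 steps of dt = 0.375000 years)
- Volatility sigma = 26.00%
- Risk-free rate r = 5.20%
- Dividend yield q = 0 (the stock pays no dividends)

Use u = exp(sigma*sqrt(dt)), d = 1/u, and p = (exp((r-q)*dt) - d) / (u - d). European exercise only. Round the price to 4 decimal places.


Answer: Price = V(0,0) = 13.2156

Derivation:
dt = T/N = 0.375000
u = exp(sigma*sqrt(dt)) = 1.172592; d = 1/u = 0.852811
p = (exp((r-q)*dt) - d) / (u - d) = 0.521857
Discount per step: exp(-r*dt) = 0.980689
Stock lattice S(k, i) with i counting down-moves:
  k=0: S(0,0) = 96.1000
  k=1: S(1,0) = 112.6861; S(1,1) = 81.9552
  k=2: S(2,0) = 132.1348; S(2,1) = 96.1000; S(2,2) = 69.8923
  k=3: S(3,0) = 154.9403; S(3,1) = 112.6861; S(3,2) = 81.9552; S(3,3) = 59.6050
  k=4: S(4,0) = 181.6818; S(4,1) = 132.1348; S(4,2) = 96.1000; S(4,3) = 69.8923; S(4,4) = 50.8318
Terminal payoffs V(N, i) = max(S_T - K, 0):
  V(4,0) = 80.221772; V(4,1) = 30.674849; V(4,2) = 0.000000; V(4,3) = 0.000000; V(4,4) = 0.000000
Backward induction: V(k, i) = exp(-r*dt) * [p * V(k+1, i) + (1-p) * V(k+1, i+1)].
  V(3,0) = exp(-r*dt) * [p*80.221772 + (1-p)*30.674849] = 55.439595
  V(3,1) = exp(-r*dt) * [p*30.674849 + (1-p)*0.000000] = 15.698766
  V(3,2) = exp(-r*dt) * [p*0.000000 + (1-p)*0.000000] = 0.000000
  V(3,3) = exp(-r*dt) * [p*0.000000 + (1-p)*0.000000] = 0.000000
  V(2,0) = exp(-r*dt) * [p*55.439595 + (1-p)*15.698766] = 35.734156
  V(2,1) = exp(-r*dt) * [p*15.698766 + (1-p)*0.000000] = 8.034310
  V(2,2) = exp(-r*dt) * [p*0.000000 + (1-p)*0.000000] = 0.000000
  V(1,0) = exp(-r*dt) * [p*35.734156 + (1-p)*8.034310] = 22.055379
  V(1,1) = exp(-r*dt) * [p*8.034310 + (1-p)*0.000000] = 4.111797
  V(0,0) = exp(-r*dt) * [p*22.055379 + (1-p)*4.111797] = 13.215555


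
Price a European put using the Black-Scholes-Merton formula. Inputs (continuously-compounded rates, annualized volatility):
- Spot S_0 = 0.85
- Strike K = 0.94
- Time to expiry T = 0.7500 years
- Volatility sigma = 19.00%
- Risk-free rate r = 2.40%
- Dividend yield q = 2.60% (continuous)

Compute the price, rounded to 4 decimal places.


Answer: Price = 0.1131

Derivation:
d1 = (ln(S/K) + (r - q + 0.5*sigma^2) * T) / (sigma * sqrt(T)) = -0.53849171
d2 = d1 - sigma * sqrt(T) = -0.70303654
exp(-rT) = 0.98216103; exp(-qT) = 0.98068890
P = K * exp(-rT) * N(-d2) - S_0 * exp(-qT) * N(-d1)
N(-d1) = 0.70488119; N(-d2) = 0.75898351
P = 0.9400 * 0.98216103 * 0.75898351 - 0.8500 * 0.98068890 * 0.70488119 = 0.1131


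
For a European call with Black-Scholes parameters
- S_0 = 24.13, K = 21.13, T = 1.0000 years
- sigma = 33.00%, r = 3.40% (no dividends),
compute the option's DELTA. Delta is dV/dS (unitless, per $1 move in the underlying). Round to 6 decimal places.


Answer: Delta = 0.748679

Derivation:
d1 = 0.6703395394; d2 = 0.3403395394
phi(d1) = 0.3186646184; exp(-qT) = 1.0000000000; exp(-rT) = 0.9665715046
N(d1) = 0.7486793164
Delta = exp(-qT) * N(d1) = 1.0000000000 * 0.7486793164 = 0.748679


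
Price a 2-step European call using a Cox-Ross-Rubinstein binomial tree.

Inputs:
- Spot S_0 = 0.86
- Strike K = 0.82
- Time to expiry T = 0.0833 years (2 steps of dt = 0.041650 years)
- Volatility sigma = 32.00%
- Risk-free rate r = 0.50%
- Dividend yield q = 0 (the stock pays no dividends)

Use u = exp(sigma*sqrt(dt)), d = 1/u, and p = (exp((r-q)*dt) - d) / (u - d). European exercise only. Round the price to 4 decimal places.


dt = T/N = 0.041650
u = exp(sigma*sqrt(dt)) = 1.067486; d = 1/u = 0.936780
p = (exp((r-q)*dt) - d) / (u - d) = 0.485273
Discount per step: exp(-r*dt) = 0.999792
Stock lattice S(k, i) with i counting down-moves:
  k=0: S(0,0) = 0.8600
  k=1: S(1,0) = 0.9180; S(1,1) = 0.8056
  k=2: S(2,0) = 0.9800; S(2,1) = 0.8600; S(2,2) = 0.7547
Terminal payoffs V(N, i) = max(S_T - K, 0):
  V(2,0) = 0.159993; V(2,1) = 0.040000; V(2,2) = 0.000000
Backward induction: V(k, i) = exp(-r*dt) * [p * V(k+1, i) + (1-p) * V(k+1, i+1)].
  V(1,0) = exp(-r*dt) * [p*0.159993 + (1-p)*0.040000] = 0.098209
  V(1,1) = exp(-r*dt) * [p*0.040000 + (1-p)*0.000000] = 0.019407
  V(0,0) = exp(-r*dt) * [p*0.098209 + (1-p)*0.019407] = 0.057635

Answer: Price = V(0,0) = 0.0576


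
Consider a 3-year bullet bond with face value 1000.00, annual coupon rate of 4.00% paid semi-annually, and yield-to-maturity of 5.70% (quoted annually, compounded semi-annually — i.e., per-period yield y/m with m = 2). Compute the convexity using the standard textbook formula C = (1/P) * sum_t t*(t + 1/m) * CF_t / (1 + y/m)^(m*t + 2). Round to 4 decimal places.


Answer: Convexity = 9.2789

Derivation:
Coupon per period c = face * coupon_rate / m = 20.000000
Periods per year m = 2; per-period yield y/m = 0.028500
Number of cashflows N = 6
Cashflows (t years, CF_t, discount factor 1/(1+y/m)^(m*t), PV):
  t = 0.5000: CF_t = 20.000000, DF = 0.972290, PV = 19.445795
  t = 1.0000: CF_t = 20.000000, DF = 0.945347, PV = 18.906947
  t = 1.5000: CF_t = 20.000000, DF = 0.919152, PV = 18.383030
  t = 2.0000: CF_t = 20.000000, DF = 0.893682, PV = 17.873632
  t = 2.5000: CF_t = 20.000000, DF = 0.868917, PV = 17.378349
  t = 3.0000: CF_t = 1020.000000, DF = 0.844840, PV = 861.736316
Price P = sum_t PV_t = 953.724069
Convexity numerator sum_t t*(t + 1/m) * CF_t / (1+y/m)^(m*t + 2):
  t = 0.5000: term = 9.191515
  t = 1.0000: term = 26.810448
  t = 1.5000: term = 52.135047
  t = 2.0000: term = 84.483953
  t = 2.5000: term = 123.214321
  t = 3.0000: term = 8553.721433
Convexity = (1/P) * sum = 8849.556716 / 953.724069 = 9.278949


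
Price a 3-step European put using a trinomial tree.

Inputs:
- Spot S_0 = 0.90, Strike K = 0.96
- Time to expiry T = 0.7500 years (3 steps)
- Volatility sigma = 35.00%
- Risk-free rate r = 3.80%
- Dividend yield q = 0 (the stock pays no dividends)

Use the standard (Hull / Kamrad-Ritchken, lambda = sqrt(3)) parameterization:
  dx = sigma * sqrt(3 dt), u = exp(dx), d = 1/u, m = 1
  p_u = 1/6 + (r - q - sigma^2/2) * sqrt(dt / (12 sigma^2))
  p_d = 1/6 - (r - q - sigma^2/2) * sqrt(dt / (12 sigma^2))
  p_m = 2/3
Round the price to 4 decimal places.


Answer: Price = V(0,0) = 0.1269

Derivation:
dt = T/N = 0.250000; dx = sigma*sqrt(3*dt) = 0.303109
u = exp(dx) = 1.354062; d = 1/u = 0.738519
p_u = 0.157079, p_m = 0.666667, p_d = 0.176255
Discount per step: exp(-r*dt) = 0.990545
Stock lattice S(k, j) with j the centered position index:
  k=0: S(0,+0) = 0.9000
  k=1: S(1,-1) = 0.6647; S(1,+0) = 0.9000; S(1,+1) = 1.2187
  k=2: S(2,-2) = 0.4909; S(2,-1) = 0.6647; S(2,+0) = 0.9000; S(2,+1) = 1.2187; S(2,+2) = 1.6501
  k=3: S(3,-3) = 0.3625; S(3,-2) = 0.4909; S(3,-1) = 0.6647; S(3,+0) = 0.9000; S(3,+1) = 1.2187; S(3,+2) = 1.6501; S(3,+3) = 2.2344
Terminal payoffs V(N, j) = max(K - S_T, 0):
  V(3,-3) = 0.597484; V(3,-2) = 0.469131; V(3,-1) = 0.295333; V(3,+0) = 0.060000; V(3,+1) = 0.000000; V(3,+2) = 0.000000; V(3,+3) = 0.000000
Backward induction: V(k, j) = exp(-r*dt) * [p_u * V(k+1, j+1) + p_m * V(k+1, j) + p_d * V(k+1, j-1)]
  V(2,-2) = exp(-r*dt) * [p_u*0.295333 + p_m*0.469131 + p_d*0.597484] = 0.460063
  V(2,-1) = exp(-r*dt) * [p_u*0.060000 + p_m*0.295333 + p_d*0.469131] = 0.286268
  V(2,+0) = exp(-r*dt) * [p_u*0.000000 + p_m*0.060000 + p_d*0.295333] = 0.091184
  V(2,+1) = exp(-r*dt) * [p_u*0.000000 + p_m*0.000000 + p_d*0.060000] = 0.010475
  V(2,+2) = exp(-r*dt) * [p_u*0.000000 + p_m*0.000000 + p_d*0.000000] = 0.000000
  V(1,-1) = exp(-r*dt) * [p_u*0.091184 + p_m*0.286268 + p_d*0.460063] = 0.283550
  V(1,+0) = exp(-r*dt) * [p_u*0.010475 + p_m*0.091184 + p_d*0.286268] = 0.111823
  V(1,+1) = exp(-r*dt) * [p_u*0.000000 + p_m*0.010475 + p_d*0.091184] = 0.022837
  V(0,+0) = exp(-r*dt) * [p_u*0.022837 + p_m*0.111823 + p_d*0.283550] = 0.126902


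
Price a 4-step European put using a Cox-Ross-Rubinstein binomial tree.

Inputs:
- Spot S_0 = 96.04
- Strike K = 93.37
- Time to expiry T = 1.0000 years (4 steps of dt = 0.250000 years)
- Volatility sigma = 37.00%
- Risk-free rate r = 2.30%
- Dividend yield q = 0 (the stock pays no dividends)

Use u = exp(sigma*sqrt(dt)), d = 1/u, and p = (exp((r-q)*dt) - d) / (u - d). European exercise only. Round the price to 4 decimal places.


Answer: Price = V(0,0) = 11.0938

Derivation:
dt = T/N = 0.250000
u = exp(sigma*sqrt(dt)) = 1.203218; d = 1/u = 0.831104
p = (exp((r-q)*dt) - d) / (u - d) = 0.469378
Discount per step: exp(-r*dt) = 0.994266
Stock lattice S(k, i) with i counting down-moves:
  k=0: S(0,0) = 96.0400
  k=1: S(1,0) = 115.5571; S(1,1) = 79.8193
  k=2: S(2,0) = 139.0404; S(2,1) = 96.0400; S(2,2) = 66.3381
  k=3: S(3,0) = 167.2960; S(3,1) = 115.5571; S(3,2) = 79.8193; S(3,3) = 55.1339
  k=4: S(4,0) = 201.2936; S(4,1) = 139.0404; S(4,2) = 96.0400; S(4,3) = 66.3381; S(4,4) = 45.8220
Terminal payoffs V(N, i) = max(K - S_T, 0):
  V(4,0) = 0.000000; V(4,1) = 0.000000; V(4,2) = 0.000000; V(4,3) = 27.031875; V(4,4) = 47.547980
Backward induction: V(k, i) = exp(-r*dt) * [p * V(k+1, i) + (1-p) * V(k+1, i+1)].
  V(3,0) = exp(-r*dt) * [p*0.000000 + (1-p)*0.000000] = 0.000000
  V(3,1) = exp(-r*dt) * [p*0.000000 + (1-p)*0.000000] = 0.000000
  V(3,2) = exp(-r*dt) * [p*0.000000 + (1-p)*27.031875] = 14.261462
  V(3,3) = exp(-r*dt) * [p*27.031875 + (1-p)*47.547980] = 37.700763
  V(2,0) = exp(-r*dt) * [p*0.000000 + (1-p)*0.000000] = 0.000000
  V(2,1) = exp(-r*dt) * [p*0.000000 + (1-p)*14.261462] = 7.524054
  V(2,2) = exp(-r*dt) * [p*14.261462 + (1-p)*37.700763] = 26.545788
  V(1,0) = exp(-r*dt) * [p*0.000000 + (1-p)*7.524054] = 3.969537
  V(1,1) = exp(-r*dt) * [p*7.524054 + (1-p)*26.545788] = 17.516391
  V(0,0) = exp(-r*dt) * [p*3.969537 + (1-p)*17.516391] = 11.093820


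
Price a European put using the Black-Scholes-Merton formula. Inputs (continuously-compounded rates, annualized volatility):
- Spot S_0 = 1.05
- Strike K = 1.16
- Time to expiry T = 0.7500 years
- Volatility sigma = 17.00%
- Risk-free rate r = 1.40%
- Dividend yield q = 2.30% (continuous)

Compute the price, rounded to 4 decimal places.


Answer: Price = 0.1378

Derivation:
d1 = (ln(S/K) + (r - q + 0.5*sigma^2) * T) / (sigma * sqrt(T)) = -0.64895760
d2 = d1 - sigma * sqrt(T) = -0.79618192
exp(-rT) = 0.98955493; exp(-qT) = 0.98289793
P = K * exp(-rT) * N(-d2) - S_0 * exp(-qT) * N(-d1)
N(-d1) = 0.74181711; N(-d2) = 0.78703685
P = 1.1600 * 0.98955493 * 0.78703685 - 1.0500 * 0.98289793 * 0.74181711 = 0.1378


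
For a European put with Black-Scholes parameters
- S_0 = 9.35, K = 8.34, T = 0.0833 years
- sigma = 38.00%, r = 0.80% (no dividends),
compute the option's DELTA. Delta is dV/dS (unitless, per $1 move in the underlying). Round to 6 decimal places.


Answer: Delta = -0.134969

Derivation:
d1 = 1.1032069075; d2 = 0.9935322978
phi(d1) = 0.2170839197; exp(-qT) = 1.0000000000; exp(-rT) = 0.9993338220
N(-d1) = 0.1349686612
Delta = -exp(-qT) * N(-d1) = -1.0000000000 * 0.1349686612 = -0.134969


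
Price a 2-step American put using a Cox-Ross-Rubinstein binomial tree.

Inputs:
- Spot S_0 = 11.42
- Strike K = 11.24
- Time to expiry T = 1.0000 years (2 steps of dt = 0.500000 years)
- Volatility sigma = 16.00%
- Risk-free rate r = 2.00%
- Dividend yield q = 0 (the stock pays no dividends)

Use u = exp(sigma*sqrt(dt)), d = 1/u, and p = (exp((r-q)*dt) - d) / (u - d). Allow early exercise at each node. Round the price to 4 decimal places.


Answer: Price = V(0,0) = 0.4991

Derivation:
dt = T/N = 0.500000
u = exp(sigma*sqrt(dt)) = 1.119785; d = 1/u = 0.893028
p = (exp((r-q)*dt) - d) / (u - d) = 0.516067
Discount per step: exp(-r*dt) = 0.990050
Stock lattice S(k, i) with i counting down-moves:
  k=0: S(0,0) = 11.4200
  k=1: S(1,0) = 12.7879; S(1,1) = 10.1984
  k=2: S(2,0) = 14.3198; S(2,1) = 11.4200; S(2,2) = 9.1074
Terminal payoffs V(N, i) = max(K - S_T, 0):
  V(2,0) = 0.000000; V(2,1) = 0.000000; V(2,2) = 2.132557
Backward induction: V(k, i) = exp(-r*dt) * [p * V(k+1, i) + (1-p) * V(k+1, i+1)]; then take max(V_cont, immediate exercise) for American.
  V(1,0) = exp(-r*dt) * [p*0.000000 + (1-p)*0.000000] = 0.000000; exercise = 0.000000; V(1,0) = max -> 0.000000
  V(1,1) = exp(-r*dt) * [p*0.000000 + (1-p)*2.132557] = 1.021746; exercise = 1.041618; V(1,1) = max -> 1.041618
  V(0,0) = exp(-r*dt) * [p*0.000000 + (1-p)*1.041618] = 0.499057; exercise = 0.000000; V(0,0) = max -> 0.499057


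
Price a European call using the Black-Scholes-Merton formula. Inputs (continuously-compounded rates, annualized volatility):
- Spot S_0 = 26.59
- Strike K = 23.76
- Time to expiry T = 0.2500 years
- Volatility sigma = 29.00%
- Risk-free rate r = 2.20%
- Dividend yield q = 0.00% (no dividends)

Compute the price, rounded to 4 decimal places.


d1 = (ln(S/K) + (r - q + 0.5*sigma^2) * T) / (sigma * sqrt(T)) = 0.88651180
d2 = d1 - sigma * sqrt(T) = 0.74151180
exp(-rT) = 0.99451510; exp(-qT) = 1.00000000
C = S_0 * exp(-qT) * N(d1) - K * exp(-rT) * N(d2)
N(d1) = 0.81232910; N(d2) = 0.77080841
C = 26.5900 * 1.00000000 * 0.81232910 - 23.7600 * 0.99451510 * 0.77080841 = 3.3859

Answer: Price = 3.3859


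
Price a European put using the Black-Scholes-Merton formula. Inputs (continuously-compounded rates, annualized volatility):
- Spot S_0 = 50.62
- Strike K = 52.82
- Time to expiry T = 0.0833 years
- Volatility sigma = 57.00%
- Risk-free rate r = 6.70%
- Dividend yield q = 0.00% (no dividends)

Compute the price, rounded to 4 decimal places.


Answer: Price = 4.4188

Derivation:
d1 = (ln(S/K) + (r - q + 0.5*sigma^2) * T) / (sigma * sqrt(T)) = -0.14242109
d2 = d1 - sigma * sqrt(T) = -0.30693301
exp(-rT) = 0.99443445; exp(-qT) = 1.00000000
P = K * exp(-rT) * N(-d2) - S_0 * exp(-qT) * N(-d1)
N(-d1) = 0.55662630; N(-d2) = 0.62055282
P = 52.8200 * 0.99443445 * 0.62055282 - 50.6200 * 1.00000000 * 0.55662630 = 4.4188


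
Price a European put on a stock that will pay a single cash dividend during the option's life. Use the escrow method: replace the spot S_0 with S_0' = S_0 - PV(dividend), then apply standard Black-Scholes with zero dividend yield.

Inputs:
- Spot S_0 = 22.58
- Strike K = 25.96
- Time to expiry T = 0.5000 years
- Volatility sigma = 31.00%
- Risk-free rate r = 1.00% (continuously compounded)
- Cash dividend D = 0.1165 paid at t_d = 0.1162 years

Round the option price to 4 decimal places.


PV(D) = D * exp(-r * t_d) = 0.1165 * 0.99883867 = 0.11636471
S_0' = S_0 - PV(D) = 22.5800 - 0.11636471 = 22.46363529
d1 = (ln(S_0'/K) + (r + sigma^2/2)*T) / (sigma*sqrt(T)) = -0.52752036
d2 = d1 - sigma*sqrt(T) = -0.74672346
exp(-rT) = 0.99501248
N(-d1) = 0.70108386; N(-d2) = 0.77238475
P = K * exp(-rT) * N(-d2) - S_0' * N(-d1) = 25.9600 * 0.99501248 * 0.77238475 - 22.46363529 * 0.70108386 = 4.2022

Answer: Price = 4.2022


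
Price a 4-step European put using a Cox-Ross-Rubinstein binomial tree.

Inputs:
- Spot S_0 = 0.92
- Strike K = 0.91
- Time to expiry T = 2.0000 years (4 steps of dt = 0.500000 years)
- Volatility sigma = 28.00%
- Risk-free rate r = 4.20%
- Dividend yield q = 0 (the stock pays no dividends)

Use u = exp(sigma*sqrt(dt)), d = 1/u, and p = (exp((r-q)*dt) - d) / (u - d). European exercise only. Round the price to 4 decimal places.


dt = T/N = 0.500000
u = exp(sigma*sqrt(dt)) = 1.218950; d = 1/u = 0.820378
p = (exp((r-q)*dt) - d) / (u - d) = 0.503909
Discount per step: exp(-r*dt) = 0.979219
Stock lattice S(k, i) with i counting down-moves:
  k=0: S(0,0) = 0.9200
  k=1: S(1,0) = 1.1214; S(1,1) = 0.7547
  k=2: S(2,0) = 1.3670; S(2,1) = 0.9200; S(2,2) = 0.6192
  k=3: S(3,0) = 1.6663; S(3,1) = 1.1214; S(3,2) = 0.7547; S(3,3) = 0.5080
  k=4: S(4,0) = 2.0311; S(4,1) = 1.3670; S(4,2) = 0.9200; S(4,3) = 0.6192; S(4,4) = 0.4167
Terminal payoffs V(N, i) = max(K - S_T, 0):
  V(4,0) = 0.000000; V(4,1) = 0.000000; V(4,2) = 0.000000; V(4,3) = 0.290821; V(4,4) = 0.493280
Backward induction: V(k, i) = exp(-r*dt) * [p * V(k+1, i) + (1-p) * V(k+1, i+1)].
  V(3,0) = exp(-r*dt) * [p*0.000000 + (1-p)*0.000000] = 0.000000
  V(3,1) = exp(-r*dt) * [p*0.000000 + (1-p)*0.000000] = 0.000000
  V(3,2) = exp(-r*dt) * [p*0.000000 + (1-p)*0.290821] = 0.141276
  V(3,3) = exp(-r*dt) * [p*0.290821 + (1-p)*0.493280] = 0.383129
  V(2,0) = exp(-r*dt) * [p*0.000000 + (1-p)*0.000000] = 0.000000
  V(2,1) = exp(-r*dt) * [p*0.000000 + (1-p)*0.141276] = 0.068629
  V(2,2) = exp(-r*dt) * [p*0.141276 + (1-p)*0.383129] = 0.255828
  V(1,0) = exp(-r*dt) * [p*0.000000 + (1-p)*0.068629] = 0.033339
  V(1,1) = exp(-r*dt) * [p*0.068629 + (1-p)*0.255828] = 0.158141
  V(0,0) = exp(-r*dt) * [p*0.033339 + (1-p)*0.158141] = 0.093272

Answer: Price = V(0,0) = 0.0933


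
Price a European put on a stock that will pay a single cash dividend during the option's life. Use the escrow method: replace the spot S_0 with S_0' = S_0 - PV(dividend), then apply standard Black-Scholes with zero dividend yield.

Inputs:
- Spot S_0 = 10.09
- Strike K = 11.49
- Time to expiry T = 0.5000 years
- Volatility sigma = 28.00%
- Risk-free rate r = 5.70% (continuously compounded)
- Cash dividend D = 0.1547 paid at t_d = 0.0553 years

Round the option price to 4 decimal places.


PV(D) = D * exp(-r * t_d) = 0.1547 * 0.99685286 = 0.15421314
S_0' = S_0 - PV(D) = 10.0900 - 0.15421314 = 9.93578686
d1 = (ln(S_0'/K) + (r + sigma^2/2)*T) / (sigma*sqrt(T)) = -0.49110595
d2 = d1 - sigma*sqrt(T) = -0.68909585
exp(-rT) = 0.97190229
N(-d1) = 0.68832424; N(-d2) = 0.75461852
P = K * exp(-rT) * N(-d2) - S_0' * N(-d1) = 11.4900 * 0.97190229 * 0.75461852 - 9.93578686 * 0.68832424 = 1.5879

Answer: Price = 1.5879


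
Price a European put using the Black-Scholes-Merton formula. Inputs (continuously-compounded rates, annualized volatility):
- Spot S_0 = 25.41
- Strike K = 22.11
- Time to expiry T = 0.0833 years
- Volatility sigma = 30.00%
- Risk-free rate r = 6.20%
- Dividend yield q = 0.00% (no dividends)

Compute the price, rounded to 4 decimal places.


d1 = (ln(S/K) + (r - q + 0.5*sigma^2) * T) / (sigma * sqrt(T)) = 1.70959785
d2 = d1 - sigma * sqrt(T) = 1.62301263
exp(-rT) = 0.99484871; exp(-qT) = 1.00000000
P = K * exp(-rT) * N(-d2) - S_0 * exp(-qT) * N(-d1)
N(-d1) = 0.04367013; N(-d2) = 0.05229335
P = 22.1100 * 0.99484871 * 0.05229335 - 25.4100 * 1.00000000 * 0.04367013 = 0.0406

Answer: Price = 0.0406


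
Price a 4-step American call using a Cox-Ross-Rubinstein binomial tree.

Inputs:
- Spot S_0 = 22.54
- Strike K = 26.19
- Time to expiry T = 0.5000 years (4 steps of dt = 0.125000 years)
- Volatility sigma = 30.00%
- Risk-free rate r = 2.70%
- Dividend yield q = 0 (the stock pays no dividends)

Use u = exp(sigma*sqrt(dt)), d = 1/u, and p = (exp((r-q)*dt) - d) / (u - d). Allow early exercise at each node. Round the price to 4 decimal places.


dt = T/N = 0.125000
u = exp(sigma*sqrt(dt)) = 1.111895; d = 1/u = 0.899365
p = (exp((r-q)*dt) - d) / (u - d) = 0.489415
Discount per step: exp(-r*dt) = 0.996631
Stock lattice S(k, i) with i counting down-moves:
  k=0: S(0,0) = 22.5400
  k=1: S(1,0) = 25.0621; S(1,1) = 20.2717
  k=2: S(2,0) = 27.8665; S(2,1) = 22.5400; S(2,2) = 18.2317
  k=3: S(3,0) = 30.9846; S(3,1) = 25.0621; S(3,2) = 20.2717; S(3,3) = 16.3969
  k=4: S(4,0) = 34.4516; S(4,1) = 27.8665; S(4,2) = 22.5400; S(4,3) = 18.2317; S(4,4) = 14.7468
Terminal payoffs V(N, i) = max(S_T - K, 0):
  V(4,0) = 8.261605; V(4,1) = 1.676452; V(4,2) = 0.000000; V(4,3) = 0.000000; V(4,4) = 0.000000
Backward induction: V(k, i) = exp(-r*dt) * [p * V(k+1, i) + (1-p) * V(k+1, i+1)]; then take max(V_cont, immediate exercise) for American.
  V(3,0) = exp(-r*dt) * [p*8.261605 + (1-p)*1.676452] = 4.882819; exercise = 4.794577; V(3,0) = max -> 4.882819
  V(3,1) = exp(-r*dt) * [p*1.676452 + (1-p)*0.000000] = 0.817717; exercise = 0.000000; V(3,1) = max -> 0.817717
  V(3,2) = exp(-r*dt) * [p*0.000000 + (1-p)*0.000000] = 0.000000; exercise = 0.000000; V(3,2) = max -> 0.000000
  V(3,3) = exp(-r*dt) * [p*0.000000 + (1-p)*0.000000] = 0.000000; exercise = 0.000000; V(3,3) = max -> 0.000000
  V(2,0) = exp(-r*dt) * [p*4.882819 + (1-p)*0.817717] = 2.797782; exercise = 1.676452; V(2,0) = max -> 2.797782
  V(2,1) = exp(-r*dt) * [p*0.817717 + (1-p)*0.000000] = 0.398855; exercise = 0.000000; V(2,1) = max -> 0.398855
  V(2,2) = exp(-r*dt) * [p*0.000000 + (1-p)*0.000000] = 0.000000; exercise = 0.000000; V(2,2) = max -> 0.000000
  V(1,0) = exp(-r*dt) * [p*2.797782 + (1-p)*0.398855] = 1.567626; exercise = 0.000000; V(1,0) = max -> 1.567626
  V(1,1) = exp(-r*dt) * [p*0.398855 + (1-p)*0.000000] = 0.194548; exercise = 0.000000; V(1,1) = max -> 0.194548
  V(0,0) = exp(-r*dt) * [p*1.567626 + (1-p)*0.194548] = 0.863634; exercise = 0.000000; V(0,0) = max -> 0.863634

Answer: Price = V(0,0) = 0.8636


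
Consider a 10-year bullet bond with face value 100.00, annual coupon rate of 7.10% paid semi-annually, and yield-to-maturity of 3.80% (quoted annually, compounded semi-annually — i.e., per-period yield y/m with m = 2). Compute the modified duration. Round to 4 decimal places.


Answer: Modified duration = 7.5252

Derivation:
Coupon per period c = face * coupon_rate / m = 3.550000
Periods per year m = 2; per-period yield y/m = 0.019000
Number of cashflows N = 20
Cashflows (t years, CF_t, discount factor 1/(1+y/m)^(m*t), PV):
  t = 0.5000: CF_t = 3.550000, DF = 0.981354, PV = 3.483808
  t = 1.0000: CF_t = 3.550000, DF = 0.963056, PV = 3.418850
  t = 1.5000: CF_t = 3.550000, DF = 0.945099, PV = 3.355103
  t = 2.0000: CF_t = 3.550000, DF = 0.927477, PV = 3.292544
  t = 2.5000: CF_t = 3.550000, DF = 0.910184, PV = 3.231152
  t = 3.0000: CF_t = 3.550000, DF = 0.893213, PV = 3.170905
  t = 3.5000: CF_t = 3.550000, DF = 0.876558, PV = 3.111781
  t = 4.0000: CF_t = 3.550000, DF = 0.860214, PV = 3.053760
  t = 4.5000: CF_t = 3.550000, DF = 0.844175, PV = 2.996820
  t = 5.0000: CF_t = 3.550000, DF = 0.828434, PV = 2.940942
  t = 5.5000: CF_t = 3.550000, DF = 0.812988, PV = 2.886106
  t = 6.0000: CF_t = 3.550000, DF = 0.797829, PV = 2.832293
  t = 6.5000: CF_t = 3.550000, DF = 0.782953, PV = 2.779483
  t = 7.0000: CF_t = 3.550000, DF = 0.768354, PV = 2.727657
  t = 7.5000: CF_t = 3.550000, DF = 0.754028, PV = 2.676798
  t = 8.0000: CF_t = 3.550000, DF = 0.739968, PV = 2.626887
  t = 8.5000: CF_t = 3.550000, DF = 0.726171, PV = 2.577907
  t = 9.0000: CF_t = 3.550000, DF = 0.712631, PV = 2.529840
  t = 9.5000: CF_t = 3.550000, DF = 0.699343, PV = 2.482669
  t = 10.0000: CF_t = 103.550000, DF = 0.686304, PV = 71.066745
Price P = sum_t PV_t = 127.242050
First compute Macaulay numerator sum_t t * PV_t:
  t * PV_t at t = 0.5000: 1.741904
  t * PV_t at t = 1.0000: 3.418850
  t * PV_t at t = 1.5000: 5.032654
  t * PV_t at t = 2.0000: 6.585088
  t * PV_t at t = 2.5000: 8.077881
  t * PV_t at t = 3.0000: 9.512715
  t * PV_t at t = 3.5000: 10.891235
  t * PV_t at t = 4.0000: 12.215039
  t * PV_t at t = 4.5000: 13.485691
  t * PV_t at t = 5.0000: 14.704712
  t * PV_t at t = 5.5000: 15.873585
  t * PV_t at t = 6.0000: 16.993757
  t * PV_t at t = 6.5000: 18.066637
  t * PV_t at t = 7.0000: 19.093600
  t * PV_t at t = 7.5000: 20.075985
  t * PV_t at t = 8.0000: 21.015097
  t * PV_t at t = 8.5000: 21.912208
  t * PV_t at t = 9.0000: 22.768559
  t * PV_t at t = 9.5000: 23.585357
  t * PV_t at t = 10.0000: 710.667448
Macaulay duration D = 975.718002 / 127.242050 = 7.668204
Modified duration = D / (1 + y/m) = 7.668204 / (1 + 0.019000) = 7.525225


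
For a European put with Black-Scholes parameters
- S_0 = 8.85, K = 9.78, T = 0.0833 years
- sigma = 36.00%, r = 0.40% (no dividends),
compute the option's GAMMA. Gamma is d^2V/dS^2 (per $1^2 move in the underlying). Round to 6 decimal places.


d1 = -0.9065345010; d2 = -1.0104367628
phi(d1) = 0.2645193340; exp(-qT) = 1.0000000000; exp(-rT) = 0.9996668555
Gamma = exp(-qT) * phi(d1) / (S * sigma * sqrt(T)) = 1.0000000000 * 0.2645193340 / (8.8500 * 0.3600 * 0.2886173938) = 0.287666

Answer: Gamma = 0.287666


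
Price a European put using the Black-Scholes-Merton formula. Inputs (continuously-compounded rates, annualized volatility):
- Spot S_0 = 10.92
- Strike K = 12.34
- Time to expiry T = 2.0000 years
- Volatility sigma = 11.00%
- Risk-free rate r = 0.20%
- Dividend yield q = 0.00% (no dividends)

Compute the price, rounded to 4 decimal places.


d1 = (ln(S/K) + (r - q + 0.5*sigma^2) * T) / (sigma * sqrt(T)) = -0.68235835
d2 = d1 - sigma * sqrt(T) = -0.83792185
exp(-rT) = 0.99600799; exp(-qT) = 1.00000000
P = K * exp(-rT) * N(-d2) - S_0 * exp(-qT) * N(-d1)
N(-d1) = 0.75249381; N(-d2) = 0.79896270
P = 12.3400 * 0.99600799 * 0.79896270 - 10.9200 * 1.00000000 * 0.75249381 = 1.6026

Answer: Price = 1.6026


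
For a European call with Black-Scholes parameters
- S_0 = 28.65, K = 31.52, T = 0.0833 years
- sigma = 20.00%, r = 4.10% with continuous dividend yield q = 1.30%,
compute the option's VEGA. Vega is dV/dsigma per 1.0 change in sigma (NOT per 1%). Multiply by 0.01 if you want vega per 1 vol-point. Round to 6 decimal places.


Answer: Vega = 0.938897

Derivation:
d1 = -1.5846311379; d2 = -1.6423546167
phi(d1) = 0.1136687849; exp(-qT) = 0.9989176861; exp(-rT) = 0.9965905255
Vega = S * exp(-qT) * phi(d1) * sqrt(T) = 28.6500 * 0.9989176861 * 0.1136687849 * 0.2886173938 = 0.938897


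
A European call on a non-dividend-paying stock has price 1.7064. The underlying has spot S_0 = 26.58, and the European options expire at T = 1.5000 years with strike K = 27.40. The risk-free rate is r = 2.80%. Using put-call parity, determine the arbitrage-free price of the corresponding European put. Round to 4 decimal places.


Answer: Put price = 1.3994

Derivation:
Put-call parity: C - P = S_0 * exp(-qT) - K * exp(-rT).
S_0 * exp(-qT) = 26.5800 * 1.00000000 = 26.58000000
K * exp(-rT) = 27.4000 * 0.95886978 = 26.27303199
P = C - S*exp(-qT) + K*exp(-rT)
P = 1.7064 - 26.58000000 + 26.27303199 = 1.3994


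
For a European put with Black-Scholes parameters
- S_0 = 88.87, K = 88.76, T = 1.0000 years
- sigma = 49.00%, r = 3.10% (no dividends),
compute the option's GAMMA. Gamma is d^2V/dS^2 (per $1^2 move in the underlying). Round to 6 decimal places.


d1 = 0.3107929177; d2 = -0.1792070823
phi(d1) = 0.3801327854; exp(-qT) = 1.0000000000; exp(-rT) = 0.9694755731
Gamma = exp(-qT) * phi(d1) / (S * sigma * sqrt(T)) = 1.0000000000 * 0.3801327854 / (88.8700 * 0.4900 * 1.0000000000) = 0.008729

Answer: Gamma = 0.008729


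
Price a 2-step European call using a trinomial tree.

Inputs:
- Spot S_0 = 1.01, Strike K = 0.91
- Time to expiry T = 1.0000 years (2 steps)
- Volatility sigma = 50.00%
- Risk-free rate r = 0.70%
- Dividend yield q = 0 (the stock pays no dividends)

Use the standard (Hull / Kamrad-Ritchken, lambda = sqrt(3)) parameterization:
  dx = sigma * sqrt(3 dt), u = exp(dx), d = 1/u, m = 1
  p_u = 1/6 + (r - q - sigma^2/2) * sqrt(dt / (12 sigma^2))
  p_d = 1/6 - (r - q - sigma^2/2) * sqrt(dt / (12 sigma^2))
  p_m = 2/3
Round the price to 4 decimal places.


Answer: Price = V(0,0) = 0.2340

Derivation:
dt = T/N = 0.500000; dx = sigma*sqrt(3*dt) = 0.612372
u = exp(dx) = 1.844803; d = 1/u = 0.542063
p_u = 0.118493, p_m = 0.666667, p_d = 0.214840
Discount per step: exp(-r*dt) = 0.996506
Stock lattice S(k, j) with j the centered position index:
  k=0: S(0,+0) = 1.0100
  k=1: S(1,-1) = 0.5475; S(1,+0) = 1.0100; S(1,+1) = 1.8633
  k=2: S(2,-2) = 0.2968; S(2,-1) = 0.5475; S(2,+0) = 1.0100; S(2,+1) = 1.8633; S(2,+2) = 3.4373
Terminal payoffs V(N, j) = max(S_T - K, 0):
  V(2,-2) = 0.000000; V(2,-1) = 0.000000; V(2,+0) = 0.100000; V(2,+1) = 0.953251; V(2,+2) = 2.527331
Backward induction: V(k, j) = exp(-r*dt) * [p_u * V(k+1, j+1) + p_m * V(k+1, j) + p_d * V(k+1, j-1)]
  V(1,-1) = exp(-r*dt) * [p_u*0.100000 + p_m*0.000000 + p_d*0.000000] = 0.011808
  V(1,+0) = exp(-r*dt) * [p_u*0.953251 + p_m*0.100000 + p_d*0.000000] = 0.178993
  V(1,+1) = exp(-r*dt) * [p_u*2.527331 + p_m*0.953251 + p_d*0.100000] = 0.953115
  V(0,+0) = exp(-r*dt) * [p_u*0.953115 + p_m*0.178993 + p_d*0.011808] = 0.233983


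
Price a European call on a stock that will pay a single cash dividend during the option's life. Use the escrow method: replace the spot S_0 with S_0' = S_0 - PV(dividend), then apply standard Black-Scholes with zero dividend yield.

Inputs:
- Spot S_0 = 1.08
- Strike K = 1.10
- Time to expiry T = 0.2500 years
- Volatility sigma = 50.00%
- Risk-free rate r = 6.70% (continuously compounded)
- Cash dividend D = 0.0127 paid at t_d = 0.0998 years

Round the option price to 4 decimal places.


Answer: Price = 0.0999

Derivation:
PV(D) = D * exp(-r * t_d) = 0.0127 * 0.99333571 = 0.01261536
S_0' = S_0 - PV(D) = 1.0800 - 0.01261536 = 1.06738464
d1 = (ln(S_0'/K) + (r + sigma^2/2)*T) / (sigma*sqrt(T)) = 0.07160485
d2 = d1 - sigma*sqrt(T) = -0.17839515
exp(-rT) = 0.98338950
N(d1) = 0.52854181; N(d2) = 0.42920633
C = S_0' * N(d1) - K * exp(-rT) * N(d2) = 1.06738464 * 0.52854181 - 1.1000 * 0.98338950 * 0.42920633 = 0.0999


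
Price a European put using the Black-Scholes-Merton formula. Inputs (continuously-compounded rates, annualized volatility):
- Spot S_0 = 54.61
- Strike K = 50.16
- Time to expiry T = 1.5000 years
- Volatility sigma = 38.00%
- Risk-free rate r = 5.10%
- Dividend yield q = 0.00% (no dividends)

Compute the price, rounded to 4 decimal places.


Answer: Price = 5.7702

Derivation:
d1 = (ln(S/K) + (r - q + 0.5*sigma^2) * T) / (sigma * sqrt(T)) = 0.57971068
d2 = d1 - sigma * sqrt(T) = 0.11430763
exp(-rT) = 0.92635291; exp(-qT) = 1.00000000
P = K * exp(-rT) * N(-d2) - S_0 * exp(-qT) * N(-d1)
N(-d1) = 0.28105487; N(-d2) = 0.45449697
P = 50.1600 * 0.92635291 * 0.45449697 - 54.6100 * 1.00000000 * 0.28105487 = 5.7702


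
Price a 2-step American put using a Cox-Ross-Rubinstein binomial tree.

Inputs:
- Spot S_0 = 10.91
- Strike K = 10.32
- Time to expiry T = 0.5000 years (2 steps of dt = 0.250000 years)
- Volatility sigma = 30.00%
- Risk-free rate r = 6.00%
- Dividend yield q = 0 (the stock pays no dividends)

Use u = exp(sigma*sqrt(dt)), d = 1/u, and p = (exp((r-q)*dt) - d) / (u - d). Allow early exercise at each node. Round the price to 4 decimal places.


Answer: Price = V(0,0) = 0.5155

Derivation:
dt = T/N = 0.250000
u = exp(sigma*sqrt(dt)) = 1.161834; d = 1/u = 0.860708
p = (exp((r-q)*dt) - d) / (u - d) = 0.512759
Discount per step: exp(-r*dt) = 0.985112
Stock lattice S(k, i) with i counting down-moves:
  k=0: S(0,0) = 10.9100
  k=1: S(1,0) = 12.6756; S(1,1) = 9.3903
  k=2: S(2,0) = 14.7270; S(2,1) = 10.9100; S(2,2) = 8.0823
Terminal payoffs V(N, i) = max(K - S_T, 0):
  V(2,0) = 0.000000; V(2,1) = 0.000000; V(2,2) = 2.237673
Backward induction: V(k, i) = exp(-r*dt) * [p * V(k+1, i) + (1-p) * V(k+1, i+1)]; then take max(V_cont, immediate exercise) for American.
  V(1,0) = exp(-r*dt) * [p*0.000000 + (1-p)*0.000000] = 0.000000; exercise = 0.000000; V(1,0) = max -> 0.000000
  V(1,1) = exp(-r*dt) * [p*0.000000 + (1-p)*2.237673] = 1.074055; exercise = 0.929676; V(1,1) = max -> 1.074055
  V(0,0) = exp(-r*dt) * [p*0.000000 + (1-p)*1.074055] = 0.515533; exercise = 0.000000; V(0,0) = max -> 0.515533


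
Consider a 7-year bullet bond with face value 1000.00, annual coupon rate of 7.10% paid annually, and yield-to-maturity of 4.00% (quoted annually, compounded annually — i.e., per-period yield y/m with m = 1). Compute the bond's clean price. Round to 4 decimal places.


Answer: Price = 1186.0637

Derivation:
Coupon per period c = face * coupon_rate / m = 71.000000
Periods per year m = 1; per-period yield y/m = 0.040000
Number of cashflows N = 7
Cashflows (t years, CF_t, discount factor 1/(1+y/m)^(m*t), PV):
  t = 1.0000: CF_t = 71.000000, DF = 0.961538, PV = 68.269231
  t = 2.0000: CF_t = 71.000000, DF = 0.924556, PV = 65.643491
  t = 3.0000: CF_t = 71.000000, DF = 0.888996, PV = 63.118741
  t = 4.0000: CF_t = 71.000000, DF = 0.854804, PV = 60.691098
  t = 5.0000: CF_t = 71.000000, DF = 0.821927, PV = 58.356825
  t = 6.0000: CF_t = 71.000000, DF = 0.790315, PV = 56.112331
  t = 7.0000: CF_t = 1071.000000, DF = 0.759918, PV = 813.871978
Price P = sum_t PV_t = 1186.063695


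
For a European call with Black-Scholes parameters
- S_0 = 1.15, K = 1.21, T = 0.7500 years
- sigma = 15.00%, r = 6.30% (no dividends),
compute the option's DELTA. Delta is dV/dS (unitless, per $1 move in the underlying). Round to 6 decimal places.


d1 = 0.0371742965; d2 = -0.0927295141
phi(d1) = 0.3986667208; exp(-qT) = 1.0000000000; exp(-rT) = 0.9538489056
N(d1) = 0.5148269836
Delta = exp(-qT) * N(d1) = 1.0000000000 * 0.5148269836 = 0.514827

Answer: Delta = 0.514827


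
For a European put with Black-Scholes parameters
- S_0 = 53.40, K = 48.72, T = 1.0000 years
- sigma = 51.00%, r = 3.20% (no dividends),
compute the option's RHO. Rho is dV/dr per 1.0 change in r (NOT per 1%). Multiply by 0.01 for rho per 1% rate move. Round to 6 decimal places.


d1 = 0.4975904364; d2 = -0.0124095636
phi(d1) = 0.3524887210; exp(-qT) = 1.0000000000; exp(-rT) = 0.9685065821
N(-d2) = 0.5049505725
Rho = -K*T*exp(-rT)*N(-d2) = -48.7200 * 1.0000 * 0.9685065821 * 0.5049505725 = -23.826416

Answer: Rho = -23.826416


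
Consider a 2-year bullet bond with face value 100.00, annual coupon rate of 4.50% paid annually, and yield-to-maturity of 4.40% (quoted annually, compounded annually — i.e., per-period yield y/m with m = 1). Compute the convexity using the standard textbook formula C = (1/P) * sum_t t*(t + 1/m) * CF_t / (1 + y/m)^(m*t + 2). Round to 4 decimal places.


Answer: Convexity = 5.3470

Derivation:
Coupon per period c = face * coupon_rate / m = 4.500000
Periods per year m = 1; per-period yield y/m = 0.044000
Number of cashflows N = 2
Cashflows (t years, CF_t, discount factor 1/(1+y/m)^(m*t), PV):
  t = 1.0000: CF_t = 4.500000, DF = 0.957854, PV = 4.310345
  t = 2.0000: CF_t = 104.500000, DF = 0.917485, PV = 95.877189
Price P = sum_t PV_t = 100.187534
Convexity numerator sum_t t*(t + 1/m) * CF_t / (1+y/m)^(m*t + 2):
  t = 1.0000: term = 7.909354
  t = 2.0000: term = 527.795334
Convexity = (1/P) * sum = 535.704688 / 100.187534 = 5.347019


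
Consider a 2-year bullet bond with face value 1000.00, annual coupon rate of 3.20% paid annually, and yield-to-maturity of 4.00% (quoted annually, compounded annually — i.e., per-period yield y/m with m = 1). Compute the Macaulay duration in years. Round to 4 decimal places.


Coupon per period c = face * coupon_rate / m = 32.000000
Periods per year m = 1; per-period yield y/m = 0.040000
Number of cashflows N = 2
Cashflows (t years, CF_t, discount factor 1/(1+y/m)^(m*t), PV):
  t = 1.0000: CF_t = 32.000000, DF = 0.961538, PV = 30.769231
  t = 2.0000: CF_t = 1032.000000, DF = 0.924556, PV = 954.142012
Price P = sum_t PV_t = 984.911243
Macaulay numerator sum_t t * PV_t:
  t * PV_t at t = 1.0000: 30.769231
  t * PV_t at t = 2.0000: 1908.284024
Macaulay duration D = (sum_t t * PV_t) / P = 1939.053254 / 984.911243 = 1.968759

Answer: Macaulay duration = 1.9688 years


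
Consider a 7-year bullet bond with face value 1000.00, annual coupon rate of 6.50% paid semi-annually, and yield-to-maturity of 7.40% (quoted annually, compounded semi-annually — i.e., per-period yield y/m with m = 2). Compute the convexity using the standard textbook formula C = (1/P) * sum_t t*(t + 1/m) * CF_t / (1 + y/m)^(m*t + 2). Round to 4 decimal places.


Coupon per period c = face * coupon_rate / m = 32.500000
Periods per year m = 2; per-period yield y/m = 0.037000
Number of cashflows N = 14
Cashflows (t years, CF_t, discount factor 1/(1+y/m)^(m*t), PV):
  t = 0.5000: CF_t = 32.500000, DF = 0.964320, PV = 31.340405
  t = 1.0000: CF_t = 32.500000, DF = 0.929913, PV = 30.222184
  t = 1.5000: CF_t = 32.500000, DF = 0.896734, PV = 29.143861
  t = 2.0000: CF_t = 32.500000, DF = 0.864739, PV = 28.104013
  t = 2.5000: CF_t = 32.500000, DF = 0.833885, PV = 27.101266
  t = 3.0000: CF_t = 32.500000, DF = 0.804132, PV = 26.134297
  t = 3.5000: CF_t = 32.500000, DF = 0.775441, PV = 25.201829
  t = 4.0000: CF_t = 32.500000, DF = 0.747773, PV = 24.302632
  t = 4.5000: CF_t = 32.500000, DF = 0.721093, PV = 23.435518
  t = 5.0000: CF_t = 32.500000, DF = 0.695364, PV = 22.599342
  t = 5.5000: CF_t = 32.500000, DF = 0.670554, PV = 21.793001
  t = 6.0000: CF_t = 32.500000, DF = 0.646629, PV = 21.015430
  t = 6.5000: CF_t = 32.500000, DF = 0.623557, PV = 20.265603
  t = 7.0000: CF_t = 1032.500000, DF = 0.601309, PV = 620.851123
Price P = sum_t PV_t = 951.510505
Convexity numerator sum_t t*(t + 1/m) * CF_t / (1+y/m)^(m*t + 2):
  t = 0.5000: term = 14.571931
  t = 1.0000: term = 42.156019
  t = 1.5000: term = 81.303798
  t = 2.0000: term = 130.671485
  t = 2.5000: term = 189.013720
  t = 3.0000: term = 255.177636
  t = 3.5000: term = 328.097249
  t = 4.0000: term = 406.788158
  t = 4.5000: term = 490.342525
  t = 5.0000: term = 577.924330
  t = 5.5000: term = 668.764895
  t = 6.0000: term = 762.158642
  t = 6.5000: term = 857.459096
  t = 7.0000: term = 30310.232067
Convexity = (1/P) * sum = 35114.661551 / 951.510505 = 36.904124

Answer: Convexity = 36.9041


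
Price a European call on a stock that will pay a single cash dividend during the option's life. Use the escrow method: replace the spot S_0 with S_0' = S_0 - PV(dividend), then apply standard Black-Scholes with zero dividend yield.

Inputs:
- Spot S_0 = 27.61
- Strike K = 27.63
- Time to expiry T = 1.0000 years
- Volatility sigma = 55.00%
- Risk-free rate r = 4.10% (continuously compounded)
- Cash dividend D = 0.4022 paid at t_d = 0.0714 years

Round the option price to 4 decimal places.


PV(D) = D * exp(-r * t_d) = 0.4022 * 0.99707688 = 0.40102432
S_0' = S_0 - PV(D) = 27.6100 - 0.40102432 = 27.20897568
d1 = (ln(S_0'/K) + (r + sigma^2/2)*T) / (sigma*sqrt(T)) = 0.32162685
d2 = d1 - sigma*sqrt(T) = -0.22837315
exp(-rT) = 0.95982913
N(d1) = 0.62613230; N(d2) = 0.40967808
C = S_0' * N(d1) - K * exp(-rT) * N(d2) = 27.20897568 * 0.62613230 - 27.6300 * 0.95982913 * 0.40967808 = 6.1717

Answer: Price = 6.1717
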